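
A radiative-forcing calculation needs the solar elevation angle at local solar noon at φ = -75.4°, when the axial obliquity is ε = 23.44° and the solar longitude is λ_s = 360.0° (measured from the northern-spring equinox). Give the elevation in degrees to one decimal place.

Solar declination: sin δ = sin ε · sin λ_s = sin 23.44° × sin 360.0° = -0.00000, so δ = -0.000°.
At local noon the hour angle is zero, so the zenith angle equals |φ − δ| = |-75.4° − (-0.000°)| = 75.400°.
Elevation = 90° − 75.400° = 14.6°.

14.6°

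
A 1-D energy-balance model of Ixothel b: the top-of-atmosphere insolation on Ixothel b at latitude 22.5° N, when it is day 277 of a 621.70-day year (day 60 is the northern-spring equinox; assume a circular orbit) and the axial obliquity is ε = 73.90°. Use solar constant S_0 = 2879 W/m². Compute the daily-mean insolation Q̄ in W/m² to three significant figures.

Solar longitude: L_s = 360° × (277 − 60)/621.70 = 125.655°.
sin δ = sin 73.90° × sin 125.655° = 0.78067, so δ = +51.322°.
cos h₀ = −tan(+22.5°) tan(+51.322°) = -0.5174, h₀ = 2.1146 rad.
Bracket: h₀ sin ϕ sin δ + cos ϕ cos δ sin h₀ = 2.1146×0.38268×0.78067 + 0.92388×0.62495×0.85573 = 0.631730 + 0.494080 = 1.125810.
Q̄ = (S_0/π) × [bracket] = (2879/π) × 1.125810 = 1032 W/m².

Q̄ ≈ 1.03e+03 W/m²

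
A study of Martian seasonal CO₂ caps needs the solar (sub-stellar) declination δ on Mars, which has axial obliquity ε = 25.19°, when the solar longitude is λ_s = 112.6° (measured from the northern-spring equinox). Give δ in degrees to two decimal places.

δ = +23.14°

sin δ = sin ε · sin λ_s = sin 25.19° × sin 112.6° = 0.392938.
δ = arcsin(0.392938) = +23.14°.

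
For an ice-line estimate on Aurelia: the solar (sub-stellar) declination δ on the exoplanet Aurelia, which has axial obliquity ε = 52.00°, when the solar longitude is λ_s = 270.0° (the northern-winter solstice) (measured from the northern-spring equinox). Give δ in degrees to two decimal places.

δ = -52.00°

sin δ = sin ε · sin λ_s = sin 52.00° × sin 270.0° = -0.788011.
δ = arcsin(-0.788011) = -52.00°.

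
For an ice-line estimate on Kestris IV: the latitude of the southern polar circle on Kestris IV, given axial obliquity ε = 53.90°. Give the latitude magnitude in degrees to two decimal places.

The polar circle is the lowest latitude that experiences at least one full rotation of continuous darkness at the northern-summer solstice; it lies at |φ| = 90° − ε = 90° − 53.90° = 36.10°.

36.10°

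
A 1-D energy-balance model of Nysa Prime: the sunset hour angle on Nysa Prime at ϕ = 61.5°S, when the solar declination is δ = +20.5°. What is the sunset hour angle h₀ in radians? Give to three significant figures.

h₀ = 0.811 rad

cos h₀ = −tan ϕ · tan δ = −tan(-61.5°) × tan(+20.500°) = 0.6886, so h₀ = 0.8112 rad = 46.48°.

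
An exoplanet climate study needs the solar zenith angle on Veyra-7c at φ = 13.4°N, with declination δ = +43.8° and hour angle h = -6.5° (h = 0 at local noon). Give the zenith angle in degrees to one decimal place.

cos θ_z = sin φ sin δ + cos φ cos δ cos h = 0.160403 + 0.697598 = 0.858001.
θ_z = arccos(0.858001) = 30.9°.

θ_z = 30.9°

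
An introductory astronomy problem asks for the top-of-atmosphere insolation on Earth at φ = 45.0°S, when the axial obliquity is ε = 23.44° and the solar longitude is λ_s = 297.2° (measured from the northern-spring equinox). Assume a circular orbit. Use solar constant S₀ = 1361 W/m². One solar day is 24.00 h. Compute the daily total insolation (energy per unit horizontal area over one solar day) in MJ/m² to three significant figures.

Solar declination: sin δ = sin ε · sin λ_s = sin 23.44° × sin 297.2° = -0.35380, so δ = -20.720°.
cos H₀ = −tan(-45.0°) tan(-20.720°) = -0.3783, H₀ = 1.9587 rad.
Bracket: H₀ sin φ sin δ + cos φ cos δ sin H₀ = 1.9587×-0.70711×-0.35380 + 0.70711×0.93532×0.92570 = 0.490019 + 0.612234 = 1.102253.
Q̄ = (S₀/π) × [bracket] = (1361/π) × 1.102253 = 477.52 W/m².
Daily total = Q̄ × 24.00 h × 3600 s/h = 477.52 × 24.00 × 3600 / 10⁶ = 41.26 MJ/m².

41.3 MJ/m²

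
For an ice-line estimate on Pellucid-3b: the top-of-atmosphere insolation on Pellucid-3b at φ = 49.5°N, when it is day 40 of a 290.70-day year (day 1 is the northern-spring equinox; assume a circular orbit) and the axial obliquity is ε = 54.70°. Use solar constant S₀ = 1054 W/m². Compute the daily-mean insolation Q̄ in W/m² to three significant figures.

Solar longitude: λ_s = 360° × (40 − 1)/290.70 = 48.297°.
sin δ = sin 54.70° × sin 48.297° = 0.60933, so δ = +37.541°.
cos H₀ = −tan(+49.5°) tan(+37.541°) = -0.8998, H₀ = 2.6900 rad.
Bracket: H₀ sin φ sin δ + cos φ cos δ sin H₀ = 2.6900×0.76041×0.60933 + 0.64945×0.79291×0.43637 = 1.246386 + 0.224711 = 1.471097.
Q̄ = (S₀/π) × [bracket] = (1054/π) × 1.471097 = 493.6 W/m².

Q̄ ≈ 494 W/m²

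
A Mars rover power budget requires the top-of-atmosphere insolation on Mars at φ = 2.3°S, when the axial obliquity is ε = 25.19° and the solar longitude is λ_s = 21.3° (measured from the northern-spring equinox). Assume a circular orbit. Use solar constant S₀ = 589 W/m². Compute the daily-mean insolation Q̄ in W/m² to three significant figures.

Solar declination: sin δ = sin ε · sin λ_s = sin 25.19° × sin 21.3° = 0.15461, so δ = +8.894°.
cos H₀ = −tan(-2.3°) tan(+8.894°) = 0.0063, H₀ = 1.5645 rad.
Bracket: H₀ sin φ sin δ + cos φ cos δ sin H₀ = 1.5645×-0.04013×0.15461 + 0.99919×0.98798×0.99998 = -0.009707 + 0.987160 = 0.977453.
Q̄ = (S₀/π) × [bracket] = (589/π) × 0.977453 = 183.3 W/m².

Q̄ ≈ 183 W/m²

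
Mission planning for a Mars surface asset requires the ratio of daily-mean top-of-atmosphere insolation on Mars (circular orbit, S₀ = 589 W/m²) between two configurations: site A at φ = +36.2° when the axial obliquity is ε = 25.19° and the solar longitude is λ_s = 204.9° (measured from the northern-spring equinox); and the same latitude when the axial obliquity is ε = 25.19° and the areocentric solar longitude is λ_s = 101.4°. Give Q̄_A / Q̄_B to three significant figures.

Q̄_A / Q̄_B ≈ 0.546

— Configuration A (φ=+36.2°):
Solar declination: sin δ = sin ε · sin λ_s = sin 25.19° × sin 204.9° = -0.17920, so δ = -10.323°.
cos H₀ = −tan(+36.2°) tan(-10.323°) = 0.1333, H₀ = 1.4371 rad.
Bracket: H₀ sin φ sin δ + cos φ cos δ sin H₀ = 1.4371×0.59061×-0.17920 + 0.80696×0.98381×0.99107 = -0.152099 + 0.786806 = 0.634707.
Q̄ = (S₀/π) × [bracket] = (589/π) × 0.634707 = 119.00 W/m².
— Configuration B (φ=+36.2°):
sin δ = sin 25.19° × sin 101.4° = 0.41722, so δ = +24.659°.
cos H₀ = −tan(+36.2°) tan(+24.659°) = -0.3360, H₀ = 1.9135 rad.
Bracket: H₀ sin φ sin δ + cos φ cos δ sin H₀ = 1.9135×0.59061×0.41722 + 0.80696×0.90880×0.94186 = 0.471514 + 0.690727 = 1.162241.
Q̄ = (S₀/π) × [bracket] = (589/π) × 1.162241 = 217.90 W/m².
Ratio Q̄_A / Q̄_B = 119.00 / 217.90 = 0.5461.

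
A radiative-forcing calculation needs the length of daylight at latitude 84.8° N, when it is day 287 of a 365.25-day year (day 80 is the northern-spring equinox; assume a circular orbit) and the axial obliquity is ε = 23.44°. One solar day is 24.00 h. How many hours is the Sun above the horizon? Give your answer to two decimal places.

0.00 h

Solar longitude: L_s = 360° × (287 − 80)/365.25 = 204.025°.
sin δ = sin 23.44° × sin 204.025° = -0.16195, so δ = -9.320°.
cos h₀ = −tan ϕ · tan δ = 1.8034 ≥ 1, so the Sun never rises (polar night) and h₀ = 0.
Daylight = 2h₀/(2π) × 24.00 h = (0.0000/π) × 24.00 = 0.00 h.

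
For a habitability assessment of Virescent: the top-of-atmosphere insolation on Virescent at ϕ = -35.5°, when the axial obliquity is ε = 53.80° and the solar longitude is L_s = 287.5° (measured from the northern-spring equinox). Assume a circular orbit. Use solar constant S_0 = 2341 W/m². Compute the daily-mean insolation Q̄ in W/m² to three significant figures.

Q̄ ≈ 1.07e+03 W/m²

Solar declination: sin δ = sin ε · sin L_s = sin 53.80° × sin 287.5° = -0.76961, so δ = -50.319°.
cos h₀ = −tan(-35.5°) tan(-50.319°) = -0.8597, h₀ = 2.6056 rad.
Bracket: h₀ sin ϕ sin δ + cos ϕ cos δ sin h₀ = 2.6056×-0.58070×-0.76961 + 0.81412×0.63851×0.51072 = 1.164475 + 0.265484 = 1.429959.
Q̄ = (S_0/π) × [bracket] = (2341/π) × 1.429959 = 1066 W/m².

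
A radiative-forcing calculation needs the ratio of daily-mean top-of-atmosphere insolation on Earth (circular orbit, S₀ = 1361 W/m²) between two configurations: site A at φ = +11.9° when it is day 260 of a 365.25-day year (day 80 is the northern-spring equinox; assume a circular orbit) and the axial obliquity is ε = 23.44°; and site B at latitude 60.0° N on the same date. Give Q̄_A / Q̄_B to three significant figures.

Q̄_A / Q̄_B ≈ 1.88

— Configuration A (φ=+11.9°):
Solar longitude: λ_s = 360° × (260 − 80)/365.25 = 177.413°.
sin δ = sin 23.44° × sin 177.413° = 0.01796, so δ = +1.029°.
cos H₀ = −tan(+11.9°) tan(+1.029°) = -0.0038, H₀ = 1.5746 rad.
Bracket: H₀ sin φ sin δ + cos φ cos δ sin H₀ = 1.5746×0.20620×0.01796 + 0.97851×0.99984×0.99999 = 0.005831 + 0.978344 = 0.984175.
Q̄ = (S₀/π) × [bracket] = (1361/π) × 0.984175 = 426.36 W/m².
— Configuration B (φ=+60.0°):
cos H₀ = −tan(+60.0°) tan(+1.029°) = -0.0311, H₀ = 1.6019 rad.
Bracket: H₀ sin φ sin δ + cos φ cos δ sin H₀ = 1.6019×0.86603×0.01796 + 0.50000×0.99984×0.99952 = 0.024916 + 0.499680 = 0.524596.
Q̄ = (S₀/π) × [bracket] = (1361/π) × 0.524596 = 227.27 W/m².
Ratio Q̄_A / Q̄_B = 426.36 / 227.27 = 1.876.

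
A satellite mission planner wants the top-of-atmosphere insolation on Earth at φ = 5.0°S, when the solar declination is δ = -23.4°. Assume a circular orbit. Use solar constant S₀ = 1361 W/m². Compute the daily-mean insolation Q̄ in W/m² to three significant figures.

Q̄ ≈ 420 W/m²

cos H₀ = −tan(-5.0°) tan(-23.400°) = -0.0379, H₀ = 1.6087 rad.
Bracket: H₀ sin φ sin δ + cos φ cos δ sin H₀ = 1.6087×-0.08716×-0.39715 + 0.99619×0.91775×0.99928 = 0.055686 + 0.913595 = 0.969281.
Q̄ = (S₀/π) × [bracket] = (1361/π) × 0.969281 = 419.9 W/m².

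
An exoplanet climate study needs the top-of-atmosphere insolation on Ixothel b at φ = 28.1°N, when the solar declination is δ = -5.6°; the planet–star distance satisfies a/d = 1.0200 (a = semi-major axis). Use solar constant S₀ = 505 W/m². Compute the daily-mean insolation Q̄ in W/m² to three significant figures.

Q̄ ≈ 135 W/m²

cos H₀ = −tan(+28.1°) tan(-5.600°) = 0.0524, H₀ = 1.5184 rad.
Bracket: H₀ sin φ sin δ + cos φ cos δ sin H₀ = 1.5184×0.47101×-0.09758 + 0.88213×0.99523×0.99863 = -0.069787 + 0.876719 = 0.806932.
Inverse-square distance factor (a/d)² = 1.0200² = 1.040400.
Q̄ = (S₀/π) × 1.040400 × [bracket] = (505/π) × 1.040400 × 0.806932 = 135.0 W/m².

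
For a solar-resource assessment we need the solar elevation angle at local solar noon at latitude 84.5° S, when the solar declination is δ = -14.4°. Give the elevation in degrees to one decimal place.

At local noon the hour angle is zero, so the zenith angle equals |ϕ − δ| = |-84.5° − (-14.400°)| = 70.100°.
Elevation = 90° − 70.100° = 19.9°.

19.9°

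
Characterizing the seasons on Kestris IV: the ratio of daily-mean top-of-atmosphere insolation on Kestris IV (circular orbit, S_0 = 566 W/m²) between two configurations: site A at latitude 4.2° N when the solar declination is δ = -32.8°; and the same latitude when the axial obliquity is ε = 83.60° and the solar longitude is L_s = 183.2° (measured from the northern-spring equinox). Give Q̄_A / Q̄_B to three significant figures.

— Configuration A (ϕ=+4.2°):
cos h₀ = −tan(+4.2°) tan(-32.800°) = 0.0473, h₀ = 1.5235 rad.
Bracket: h₀ sin ϕ sin δ + cos ϕ cos δ sin h₀ = 1.5235×0.07324×-0.54171 + 0.99731×0.84057×0.99888 = -0.060445 + 0.837370 = 0.776925.
Q̄ = (S_0/π) × [bracket] = (566/π) × 0.776925 = 139.97 W/m².
— Configuration B (ϕ=+4.2°):
Solar declination: sin δ = sin ε · sin L_s = sin 83.60° × sin 183.2° = -0.05547, so δ = -3.180°.
cos h₀ = −tan(+4.2°) tan(-3.180°) = 0.0041, h₀ = 1.5667 rad.
Bracket: h₀ sin ϕ sin δ + cos ϕ cos δ sin h₀ = 1.5667×0.07324×-0.05547 + 0.99731×0.99846×0.99999 = -0.006365 + 0.995764 = 0.989399.
Q̄ = (S_0/π) × [bracket] = (566/π) × 0.989399 = 178.25 W/m².
Ratio Q̄_A / Q̄_B = 139.97 / 178.25 = 0.7852.

Q̄_A / Q̄_B ≈ 0.785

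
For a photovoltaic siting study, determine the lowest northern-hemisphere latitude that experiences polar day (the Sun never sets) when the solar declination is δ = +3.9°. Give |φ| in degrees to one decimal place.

|φ| = 86.1°

Polar day requires cos H₀ = −tan φ tan δ ≤ −1, i.e. tan φ tan δ ≥ 1.
The boundary is |tan φ| · |tan δ| = 1, so |φ| = 90° − |δ| = 90° − 3.9° = 86.1° in the northern hemisphere.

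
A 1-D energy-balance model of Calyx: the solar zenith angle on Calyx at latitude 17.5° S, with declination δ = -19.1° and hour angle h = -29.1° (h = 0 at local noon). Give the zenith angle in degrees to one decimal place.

cos θ_z = sin ϕ sin δ + cos ϕ cos δ cos h = 0.098396 + 0.787456 = 0.885852.
θ_z = arccos(0.885852) = 27.6°.

θ_z = 27.6°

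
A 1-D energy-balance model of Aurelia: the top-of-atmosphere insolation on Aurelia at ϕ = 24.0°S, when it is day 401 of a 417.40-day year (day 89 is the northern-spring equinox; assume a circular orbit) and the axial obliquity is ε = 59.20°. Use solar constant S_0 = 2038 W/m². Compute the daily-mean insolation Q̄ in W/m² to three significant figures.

Solar longitude: L_s = 360° × (401 − 89)/417.40 = 269.094°.
sin δ = sin 59.20° × sin 269.094° = -0.85885, so δ = -59.188°.
cos h₀ = −tan(-24.0°) tan(-59.188°) = -0.7465, h₀ = 2.4136 rad.
Bracket: h₀ sin ϕ sin δ + cos ϕ cos δ sin h₀ = 2.4136×-0.40674×-0.85885 + 0.91355×0.51222×0.66536 = 0.843140 + 0.311348 = 1.154488.
Q̄ = (S_0/π) × [bracket] = (2038/π) × 1.154488 = 748.9 W/m².

Q̄ ≈ 749 W/m²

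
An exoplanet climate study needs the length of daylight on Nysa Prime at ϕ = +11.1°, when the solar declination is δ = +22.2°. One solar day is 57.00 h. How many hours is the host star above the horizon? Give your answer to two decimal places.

cos h₀ = −tan ϕ · tan δ = −tan(+11.1°) × tan(+22.200°) = -0.0801, so h₀ = 1.6509 rad = 94.59°.
Daylight = 2h₀/(2π) × 57.00 h = (1.6509/π) × 57.00 = 29.95 h.

29.95 h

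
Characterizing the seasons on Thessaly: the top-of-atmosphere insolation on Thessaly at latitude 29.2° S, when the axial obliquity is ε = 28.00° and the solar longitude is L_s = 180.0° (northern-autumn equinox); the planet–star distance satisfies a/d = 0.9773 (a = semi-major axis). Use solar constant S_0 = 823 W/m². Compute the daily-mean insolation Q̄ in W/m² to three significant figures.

Q̄ ≈ 218 W/m²

Solar declination: sin δ = sin ε · sin L_s = sin 28.00° × sin 180.0° = 0.00000, so δ = +0.000°.
cos h₀ = −tan(-29.2°) tan(+0.000°) = 0.0000, h₀ = 1.5708 rad.
Bracket: h₀ sin ϕ sin δ + cos ϕ cos δ sin h₀ = 1.5708×-0.48786×0.00000 + 0.87292×1.00000×1.00000 = -0.000000 + 0.872920 = 0.872920.
Inverse-square distance factor (a/d)² = 0.9773² = 0.955115.
Q̄ = (S_0/π) × 0.955115 × [bracket] = (823/π) × 0.955115 × 0.872920 = 218.4 W/m².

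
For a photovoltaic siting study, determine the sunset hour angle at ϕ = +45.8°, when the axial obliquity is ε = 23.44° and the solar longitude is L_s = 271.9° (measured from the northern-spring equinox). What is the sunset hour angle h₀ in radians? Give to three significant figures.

Solar declination: sin δ = sin ε · sin L_s = sin 23.44° × sin 271.9° = -0.39757, so δ = -23.426°.
cos h₀ = −tan ϕ · tan δ = −tan(+45.8°) × tan(-23.426°) = 0.4456, so h₀ = 1.1090 rad = 63.54°.

h₀ = 1.11 rad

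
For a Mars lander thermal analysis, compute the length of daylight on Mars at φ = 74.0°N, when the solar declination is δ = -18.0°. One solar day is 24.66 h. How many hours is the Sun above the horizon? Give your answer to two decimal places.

0.00 h

cos H₀ = −tan φ · tan δ = 1.1331 ≥ 1, so the Sun never rises (polar night) and H₀ = 0.
Daylight = 2H₀/(2π) × 24.66 h = (0.0000/π) × 24.66 = 0.00 h.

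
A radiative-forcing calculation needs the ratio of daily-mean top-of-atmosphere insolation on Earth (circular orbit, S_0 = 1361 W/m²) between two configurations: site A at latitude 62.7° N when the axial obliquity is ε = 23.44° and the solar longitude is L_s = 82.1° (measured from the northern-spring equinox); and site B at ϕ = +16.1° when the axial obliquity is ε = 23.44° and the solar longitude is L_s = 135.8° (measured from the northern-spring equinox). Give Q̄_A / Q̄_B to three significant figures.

— Configuration A (ϕ=+62.7°):
Solar declination: sin δ = sin ε · sin L_s = sin 23.44° × sin 82.1° = 0.39401, so δ = +23.204°.
cos h₀ = −tan(+62.7°) tan(+23.204°) = -0.8306, h₀ = 2.5509 rad.
Bracket: h₀ sin ϕ sin δ + cos ϕ cos δ sin h₀ = 2.5509×0.88862×0.39401 + 0.45865×0.91910×0.55690 = 0.893134 + 0.234759 = 1.127893.
Q̄ = (S_0/π) × [bracket] = (1361/π) × 1.127893 = 488.63 W/m².
— Configuration B (ϕ=+16.1°):
Solar declination: sin δ = sin ε · sin L_s = sin 23.44° × sin 135.8° = 0.27732, so δ = +16.101°.
cos h₀ = −tan(+16.1°) tan(+16.101°) = -0.0833, h₀ = 1.6542 rad.
Bracket: h₀ sin ϕ sin δ + cos ϕ cos δ sin h₀ = 1.6542×0.27731×0.27732 + 0.96078×0.96078×0.99652 = 0.127214 + 0.919886 = 1.047100.
Q̄ = (S_0/π) × [bracket] = (1361/π) × 1.047100 = 453.62 W/m².
Ratio Q̄_A / Q̄_B = 488.63 / 453.62 = 1.077.

Q̄_A / Q̄_B ≈ 1.08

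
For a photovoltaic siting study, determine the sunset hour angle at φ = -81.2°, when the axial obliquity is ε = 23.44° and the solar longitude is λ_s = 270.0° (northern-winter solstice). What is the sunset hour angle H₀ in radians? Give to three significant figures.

H₀ = 3.14 rad

Solar declination: sin δ = sin ε · sin λ_s = sin 23.44° × sin 270.0° = -0.39779, so δ = -23.440°.
Sunrise equation: cos H₀ = −tan φ · tan δ = -2.8007 ≤ −1, so the Sun never sets (polar day) and H₀ = π.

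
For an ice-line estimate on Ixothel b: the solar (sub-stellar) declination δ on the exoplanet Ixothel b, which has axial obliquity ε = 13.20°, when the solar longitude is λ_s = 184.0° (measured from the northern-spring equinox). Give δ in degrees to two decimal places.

δ = -0.91°

sin δ = sin ε · sin λ_s = sin 13.20° × sin 184.0° = -0.015929.
δ = arcsin(-0.015929) = -0.91°.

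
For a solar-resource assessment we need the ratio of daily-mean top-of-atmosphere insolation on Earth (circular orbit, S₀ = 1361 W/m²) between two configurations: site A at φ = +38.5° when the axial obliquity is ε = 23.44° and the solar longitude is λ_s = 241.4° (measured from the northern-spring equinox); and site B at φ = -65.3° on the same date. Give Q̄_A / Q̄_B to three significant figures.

Q̄_A / Q̄_B ≈ 0.413

— Configuration A (φ=+38.5°):
Solar declination: sin δ = sin ε · sin λ_s = sin 23.44° × sin 241.4° = -0.34925, so δ = -20.442°.
cos H₀ = −tan(+38.5°) tan(-20.442°) = 0.2965, H₀ = 1.2698 rad.
Bracket: H₀ sin φ sin δ + cos φ cos δ sin H₀ = 1.2698×0.62251×-0.34925 + 0.78261×0.93703×0.95504 = -0.276069 + 0.700359 = 0.424290.
Q̄ = (S₀/π) × [bracket] = (1361/π) × 0.424290 = 183.81 W/m².
— Configuration B (φ=-65.3°):
cos H₀ = −tan(-65.3°) tan(-20.442°) = -0.8104, H₀ = 2.5156 rad.
Bracket: H₀ sin φ sin δ + cos φ cos δ sin H₀ = 2.5156×-0.90851×-0.34925 + 0.41787×0.93703×0.58594 = 0.798193 + 0.229429 = 1.027622.
Q̄ = (S₀/π) × [bracket] = (1361/π) × 1.027622 = 445.19 W/m².
Ratio Q̄_A / Q̄_B = 183.81 / 445.19 = 0.4129.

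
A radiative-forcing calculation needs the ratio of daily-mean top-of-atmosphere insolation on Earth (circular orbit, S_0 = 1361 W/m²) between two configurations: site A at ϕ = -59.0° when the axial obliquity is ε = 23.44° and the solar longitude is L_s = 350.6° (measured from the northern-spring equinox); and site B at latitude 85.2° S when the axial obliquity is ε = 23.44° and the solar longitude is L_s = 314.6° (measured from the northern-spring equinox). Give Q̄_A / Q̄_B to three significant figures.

— Configuration A (ϕ=-59.0°):
Solar declination: sin δ = sin ε · sin L_s = sin 23.44° × sin 350.6° = -0.06497, so δ = -3.725°.
cos h₀ = −tan(-59.0°) tan(-3.725°) = -0.1084, h₀ = 1.6794 rad.
Bracket: h₀ sin ϕ sin δ + cos ϕ cos δ sin h₀ = 1.6794×-0.85717×-0.06497 + 0.51504×0.99789×0.99411 = 0.093526 + 0.510926 = 0.604452.
Q̄ = (S_0/π) × [bracket] = (1361/π) × 0.604452 = 261.86 W/m².
— Configuration B (ϕ=-85.2°):
Solar declination: sin δ = sin ε · sin L_s = sin 23.44° × sin 314.6° = -0.28324, so δ = -16.453°.
cos h₀ = −tan(-85.2°) tan(-16.453°) = -3.5170 ≤ −1 ⇒ polar day, h₀ = π.
Bracket: h₀ sin ϕ sin δ + cos ϕ cos δ sin h₀ = 3.1416×-0.99649×-0.28324 + 0.08368×0.95905×0.00000 = 0.886703 + 0.000000 = 0.886703.
Q̄ = (S_0/π) × [bracket] = (1361/π) × 0.886703 = 384.14 W/m².
Ratio Q̄_A / Q̄_B = 261.86 / 384.14 = 0.6817.

Q̄_A / Q̄_B ≈ 0.682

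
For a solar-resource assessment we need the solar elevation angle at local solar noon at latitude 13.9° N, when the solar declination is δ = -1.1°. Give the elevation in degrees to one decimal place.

At local noon the hour angle is zero, so the zenith angle equals |ϕ − δ| = |+13.9° − (-1.100°)| = 15.000°.
Elevation = 90° − 15.000° = 75.0°.

75.0°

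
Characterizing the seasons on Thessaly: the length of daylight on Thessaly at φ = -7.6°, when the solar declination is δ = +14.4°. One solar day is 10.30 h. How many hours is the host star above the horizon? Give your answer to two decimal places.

5.04 h

cos H₀ = −tan φ · tan δ = −tan(-7.6°) × tan(+14.400°) = 0.0343, so H₀ = 1.5365 rad = 88.04°.
Daylight = 2H₀/(2π) × 10.30 h = (1.5365/π) × 10.30 = 5.04 h.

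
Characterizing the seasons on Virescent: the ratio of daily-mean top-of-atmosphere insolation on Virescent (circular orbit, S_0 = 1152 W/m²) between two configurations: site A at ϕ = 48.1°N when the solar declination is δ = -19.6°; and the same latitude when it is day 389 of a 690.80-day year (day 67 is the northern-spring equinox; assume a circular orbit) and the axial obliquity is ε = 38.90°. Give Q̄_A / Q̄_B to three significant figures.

— Configuration A (ϕ=+48.1°):
cos h₀ = −tan(+48.1°) tan(-19.600°) = 0.3969, h₀ = 1.1627 rad.
Bracket: h₀ sin ϕ sin δ + cos ϕ cos δ sin h₀ = 1.1627×0.74431×-0.33545 + 0.66783×0.94206×0.91788 = -0.290302 + 0.577471 = 0.287169.
Q̄ = (S_0/π) × [bracket] = (1152/π) × 0.287169 = 105.30 W/m².
— Configuration B (ϕ=+48.1°):
Solar longitude: L_s = 360° × (389 − 67)/690.80 = 167.805°.
sin δ = sin 38.90° × sin 167.805° = 0.13265, so δ = +7.623°.
cos h₀ = −tan(+48.1°) tan(+7.623°) = -0.1492, h₀ = 1.7205 rad.
Bracket: h₀ sin ϕ sin δ + cos ϕ cos δ sin h₀ = 1.7205×0.74431×0.13265 + 0.66783×0.99116×0.98881 = 0.169870 + 0.654519 = 0.824389.
Q̄ = (S_0/π) × [bracket] = (1152/π) × 0.824389 = 302.30 W/m².
Ratio Q̄_A / Q̄_B = 105.30 / 302.30 = 0.3483.

Q̄_A / Q̄_B ≈ 0.348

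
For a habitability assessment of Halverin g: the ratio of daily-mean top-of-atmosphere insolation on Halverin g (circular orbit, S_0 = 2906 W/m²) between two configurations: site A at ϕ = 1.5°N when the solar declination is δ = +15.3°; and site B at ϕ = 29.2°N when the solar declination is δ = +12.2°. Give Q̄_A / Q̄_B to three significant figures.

— Configuration A (ϕ=+1.5°):
cos h₀ = −tan(+1.5°) tan(+15.300°) = -0.0072, h₀ = 1.5780 rad.
Bracket: h₀ sin ϕ sin δ + cos ϕ cos δ sin h₀ = 1.5780×0.02618×0.26387 + 0.99966×0.96456×0.99997 = 0.010901 + 0.964203 = 0.975104.
Q̄ = (S_0/π) × [bracket] = (2906/π) × 0.975104 = 901.98 W/m².
— Configuration B (ϕ=+29.2°):
cos h₀ = −tan(+29.2°) tan(+12.200°) = -0.1208, h₀ = 1.6919 rad.
Bracket: h₀ sin ϕ sin δ + cos ϕ cos δ sin h₀ = 1.6919×0.48786×0.21132 + 0.87292×0.97742×0.99267 = 0.174426 + 0.846955 = 1.021381.
Q̄ = (S_0/π) × [bracket] = (2906/π) × 1.021381 = 944.79 W/m².
Ratio Q̄_A / Q̄_B = 901.98 / 944.79 = 0.9547.

Q̄_A / Q̄_B ≈ 0.955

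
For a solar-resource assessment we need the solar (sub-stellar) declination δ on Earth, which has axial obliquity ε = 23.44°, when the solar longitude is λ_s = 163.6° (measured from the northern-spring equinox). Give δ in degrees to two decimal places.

sin δ = sin ε · sin λ_s = sin 23.44° × sin 163.6° = 0.112312.
δ = arcsin(0.112312) = +6.45°.

δ = +6.45°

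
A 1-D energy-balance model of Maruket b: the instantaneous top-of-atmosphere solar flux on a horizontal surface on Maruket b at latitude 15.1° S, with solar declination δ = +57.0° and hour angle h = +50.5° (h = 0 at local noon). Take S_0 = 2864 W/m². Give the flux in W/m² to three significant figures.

332 W/m²

cos θ_z = sin ϕ sin δ + cos ϕ cos δ cos h = -0.218477 + 0.334472 = 0.115995.
Flux = S_0 · cos θ_z = 2864 × 0.115995 = 332.2 W/m².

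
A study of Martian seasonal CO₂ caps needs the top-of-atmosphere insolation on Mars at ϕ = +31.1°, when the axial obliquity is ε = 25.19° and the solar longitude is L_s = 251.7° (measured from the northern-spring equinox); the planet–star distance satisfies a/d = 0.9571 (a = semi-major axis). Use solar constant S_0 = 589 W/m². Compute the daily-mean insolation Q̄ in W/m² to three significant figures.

Solar declination: sin δ = sin ε · sin L_s = sin 25.19° × sin 251.7° = -0.40410, so δ = -23.834°.
cos h₀ = −tan(+31.1°) tan(-23.834°) = 0.2665, h₀ = 1.3010 rad.
Bracket: h₀ sin ϕ sin δ + cos ϕ cos δ sin h₀ = 1.3010×0.51653×-0.40410 + 0.85627×0.91472×0.96384 = -0.271557 + 0.754925 = 0.483368.
Inverse-square distance factor (a/d)² = 0.9571² = 0.916040.
Q̄ = (S_0/π) × 0.916040 × [bracket] = (589/π) × 0.916040 × 0.483368 = 83.02 W/m².

Q̄ ≈ 83.0 W/m²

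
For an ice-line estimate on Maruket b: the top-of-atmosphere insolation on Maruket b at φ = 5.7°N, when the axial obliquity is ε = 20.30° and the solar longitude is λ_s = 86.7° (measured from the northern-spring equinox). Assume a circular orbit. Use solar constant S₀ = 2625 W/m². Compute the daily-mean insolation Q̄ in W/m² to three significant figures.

Solar declination: sin δ = sin ε · sin λ_s = sin 20.30° × sin 86.7° = 0.34636, so δ = +20.265°.
cos H₀ = −tan(+5.7°) tan(+20.265°) = -0.0369, H₀ = 1.6077 rad.
Bracket: H₀ sin φ sin δ + cos φ cos δ sin H₀ = 1.6077×0.09932×0.34636 + 0.99506×0.93810×0.99932 = 0.055306 + 0.932831 = 0.988137.
Q̄ = (S₀/π) × [bracket] = (2625/π) × 0.988137 = 825.7 W/m².

Q̄ ≈ 826 W/m²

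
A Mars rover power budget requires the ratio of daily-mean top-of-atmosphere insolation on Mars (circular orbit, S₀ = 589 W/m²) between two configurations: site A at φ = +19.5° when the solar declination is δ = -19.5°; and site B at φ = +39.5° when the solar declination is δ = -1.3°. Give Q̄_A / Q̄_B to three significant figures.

Q̄_A / Q̄_B ≈ 0.962

— Configuration A (φ=+19.5°):
cos H₀ = −tan(+19.5°) tan(-19.500°) = 0.1254, H₀ = 1.4451 rad.
Bracket: H₀ sin φ sin δ + cos φ cos δ sin H₀ = 1.4451×0.33381×-0.33381 + 0.94264×0.94264×0.99211 = -0.161026 + 0.881559 = 0.720533.
Q̄ = (S₀/π) × [bracket] = (589/π) × 0.720533 = 135.09 W/m².
— Configuration B (φ=+39.5°):
cos H₀ = −tan(+39.5°) tan(-1.300°) = 0.0187, H₀ = 1.5521 rad.
Bracket: H₀ sin φ sin δ + cos φ cos δ sin H₀ = 1.5521×0.63608×-0.02269 + 0.77162×0.99974×0.99983 = -0.022401 + 0.771288 = 0.748887.
Q̄ = (S₀/π) × [bracket] = (589/π) × 0.748887 = 140.40 W/m².
Ratio Q̄_A / Q̄_B = 135.09 / 140.40 = 0.9622.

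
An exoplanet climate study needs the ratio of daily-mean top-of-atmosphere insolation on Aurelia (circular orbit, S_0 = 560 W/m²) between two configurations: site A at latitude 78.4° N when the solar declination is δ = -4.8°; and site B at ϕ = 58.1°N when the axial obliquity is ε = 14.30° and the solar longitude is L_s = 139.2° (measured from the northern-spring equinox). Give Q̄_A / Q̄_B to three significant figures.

— Configuration A (ϕ=+78.4°):
cos h₀ = −tan(+78.4°) tan(-4.800°) = 0.4091, h₀ = 1.1493 rad.
Bracket: h₀ sin ϕ sin δ + cos ϕ cos δ sin h₀ = 1.1493×0.97958×-0.08368 + 0.20108×0.99649×0.91250 = -0.094210 + 0.182841 = 0.088631.
Q̄ = (S_0/π) × [bracket] = (560/π) × 0.088631 = 15.799 W/m².
— Configuration B (ϕ=+58.1°):
Solar declination: sin δ = sin ε · sin L_s = sin 14.30° × sin 139.2° = 0.16139, so δ = +9.288°.
cos h₀ = −tan(+58.1°) tan(+9.288°) = -0.2627, h₀ = 1.8367 rad.
Bracket: h₀ sin ϕ sin δ + cos ϕ cos δ sin h₀ = 1.8367×0.84897×0.16139 + 0.52844×0.98689×0.96487 = 0.251656 + 0.503191 = 0.754847.
Q̄ = (S_0/π) × [bracket] = (560/π) × 0.754847 = 134.55 W/m².
Ratio Q̄_A / Q̄_B = 15.799 / 134.55 = 0.1174.

Q̄_A / Q̄_B ≈ 0.117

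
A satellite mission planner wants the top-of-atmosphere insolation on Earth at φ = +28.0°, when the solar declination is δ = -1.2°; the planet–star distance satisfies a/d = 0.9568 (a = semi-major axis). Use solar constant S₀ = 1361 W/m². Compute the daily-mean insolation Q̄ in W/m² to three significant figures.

Q̄ ≈ 344 W/m²

cos H₀ = −tan(+28.0°) tan(-1.200°) = 0.0111, H₀ = 1.5597 rad.
Bracket: H₀ sin φ sin δ + cos φ cos δ sin H₀ = 1.5597×0.46947×-0.02094 + 0.88295×0.99978×0.99994 = -0.015333 + 0.882703 = 0.867370.
Inverse-square distance factor (a/d)² = 0.9568² = 0.915466.
Q̄ = (S₀/π) × 0.915466 × [bracket] = (1361/π) × 0.915466 × 0.867370 = 344.0 W/m².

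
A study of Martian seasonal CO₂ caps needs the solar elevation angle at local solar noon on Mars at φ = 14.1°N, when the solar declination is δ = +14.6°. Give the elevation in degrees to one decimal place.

At local noon the hour angle is zero, so the zenith angle equals |φ − δ| = |+14.1° − (+14.600°)| = 0.500°.
Elevation = 90° − 0.500° = 89.5°.

89.5°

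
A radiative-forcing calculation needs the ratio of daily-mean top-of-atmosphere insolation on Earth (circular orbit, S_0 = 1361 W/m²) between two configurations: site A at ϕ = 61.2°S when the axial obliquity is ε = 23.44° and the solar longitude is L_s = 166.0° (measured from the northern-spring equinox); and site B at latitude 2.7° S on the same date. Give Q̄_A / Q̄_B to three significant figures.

Q̄_A / Q̄_B ≈ 0.359

— Configuration A (ϕ=-61.2°):
Solar declination: sin δ = sin ε · sin L_s = sin 23.44° × sin 166.0° = 0.09623, so δ = +5.522°.
cos h₀ = −tan(-61.2°) tan(+5.522°) = 0.1759, h₀ = 1.3940 rad.
Bracket: h₀ sin ϕ sin δ + cos ϕ cos δ sin h₀ = 1.3940×-0.87631×0.09623 + 0.48175×0.99536×0.98441 = -0.117552 + 0.472039 = 0.354487.
Q̄ = (S_0/π) × [bracket] = (1361/π) × 0.354487 = 153.57 W/m².
— Configuration B (ϕ=-2.7°):
cos h₀ = −tan(-2.7°) tan(+5.522°) = 0.0046, h₀ = 1.5662 rad.
Bracket: h₀ sin ϕ sin δ + cos ϕ cos δ sin h₀ = 1.5662×-0.04711×0.09623 + 0.99889×0.99536×0.99999 = -0.007100 + 0.994245 = 0.987145.
Q̄ = (S_0/π) × [bracket] = (1361/π) × 0.987145 = 427.65 W/m².
Ratio Q̄_A / Q̄_B = 153.57 / 427.65 = 0.3591.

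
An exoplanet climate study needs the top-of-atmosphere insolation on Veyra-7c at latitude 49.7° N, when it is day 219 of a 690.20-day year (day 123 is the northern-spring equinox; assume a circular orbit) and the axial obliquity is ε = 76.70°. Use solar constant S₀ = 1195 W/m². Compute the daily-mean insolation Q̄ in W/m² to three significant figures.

Q̄ ≈ 680 W/m²

Solar longitude: λ_s = 360° × (219 − 123)/690.20 = 50.072°.
sin δ = sin 76.70° × sin 50.072° = 0.74629, so δ = +48.270°.
cos H₀ = −tan(+49.7°) tan(+48.270°) = -1.3221 ≤ −1 ⇒ polar day, H₀ = π.
Bracket: H₀ sin φ sin δ + cos φ cos δ sin H₀ = 3.1416×0.76267×0.74629 + 0.64679×0.66562×0.00000 = 1.788114 + 0.000000 = 1.788114.
Q̄ = (S₀/π) × [bracket] = (1195/π) × 1.788114 = 680.2 W/m².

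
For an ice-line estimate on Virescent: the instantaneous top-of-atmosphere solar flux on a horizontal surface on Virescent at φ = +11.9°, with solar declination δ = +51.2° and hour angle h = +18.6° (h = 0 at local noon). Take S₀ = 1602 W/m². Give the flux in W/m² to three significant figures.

cos θ_z = sin φ sin δ + cos φ cos δ cos h = 0.160703 + 0.581112 = 0.741815.
Flux = S₀ · cos θ_z = 1602 × 0.741815 = 1188 W/m².

1.19e+03 W/m²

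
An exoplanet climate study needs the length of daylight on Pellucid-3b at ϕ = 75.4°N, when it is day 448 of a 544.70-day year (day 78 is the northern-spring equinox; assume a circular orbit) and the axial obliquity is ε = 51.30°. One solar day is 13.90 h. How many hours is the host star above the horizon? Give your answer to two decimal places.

0.00 h

Solar longitude: L_s = 360° × (448 − 78)/544.70 = 244.538°.
sin δ = sin 51.30° × sin 244.538° = -0.70463, so δ = -44.800°.
cos h₀ = −tan ϕ · tan δ = 3.8123 ≥ 1, so the host star never rises (polar night) and h₀ = 0.
Daylight = 2h₀/(2π) × 13.90 h = (0.0000/π) × 13.90 = 0.00 h.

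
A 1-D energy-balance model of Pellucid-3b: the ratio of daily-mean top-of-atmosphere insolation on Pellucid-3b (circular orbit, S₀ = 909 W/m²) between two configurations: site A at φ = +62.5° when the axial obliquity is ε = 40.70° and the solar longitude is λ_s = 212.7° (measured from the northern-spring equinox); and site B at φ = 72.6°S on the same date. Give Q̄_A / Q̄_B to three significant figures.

— Configuration A (φ=+62.5°):
Solar declination: sin δ = sin ε · sin λ_s = sin 40.70° × sin 212.7° = -0.35229, so δ = -20.627°.
cos H₀ = −tan(+62.5°) tan(-20.627°) = 0.7231, H₀ = 0.7625 rad.
Bracket: H₀ sin φ sin δ + cos φ cos δ sin H₀ = 0.7625×0.88701×-0.35229 + 0.46175×0.93589×0.69074 = -0.238270 + 0.298501 = 0.060231.
Q̄ = (S₀/π) × [bracket] = (909/π) × 0.060231 = 17.427 W/m².
— Configuration B (φ=-72.6°):
cos H₀ = −tan(-72.6°) tan(-20.627°) = -1.2012 ≤ −1 ⇒ polar day, H₀ = π.
Bracket: H₀ sin φ sin δ + cos φ cos δ sin H₀ = 3.1416×-0.95424×-0.35229 + 0.29904×0.93589×0.00000 = 1.056109 + 0.000000 = 1.056109.
Q̄ = (S₀/π) × [bracket] = (909/π) × 1.056109 = 305.58 W/m².
Ratio Q̄_A / Q̄_B = 17.427 / 305.58 = 0.05703.

Q̄_A / Q̄_B ≈ 0.0570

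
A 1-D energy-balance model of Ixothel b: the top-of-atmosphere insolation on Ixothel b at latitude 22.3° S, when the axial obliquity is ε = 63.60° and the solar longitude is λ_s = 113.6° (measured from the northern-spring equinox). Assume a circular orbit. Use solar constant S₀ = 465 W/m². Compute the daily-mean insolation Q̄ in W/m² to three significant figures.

Solar declination: sin δ = sin ε · sin λ_s = sin 63.60° × sin 113.6° = 0.82080, so δ = +55.165°.
cos H₀ = −tan(-22.3°) tan(+55.165°) = 0.5893, H₀ = 0.9406 rad.
Bracket: H₀ sin φ sin δ + cos φ cos δ sin H₀ = 0.9406×-0.37946×0.82080 + 0.92521×0.57122×0.80790 = -0.292960 + 0.426974 = 0.134014.
Q̄ = (S₀/π) × [bracket] = (465/π) × 0.134014 = 19.84 W/m².

Q̄ ≈ 19.8 W/m²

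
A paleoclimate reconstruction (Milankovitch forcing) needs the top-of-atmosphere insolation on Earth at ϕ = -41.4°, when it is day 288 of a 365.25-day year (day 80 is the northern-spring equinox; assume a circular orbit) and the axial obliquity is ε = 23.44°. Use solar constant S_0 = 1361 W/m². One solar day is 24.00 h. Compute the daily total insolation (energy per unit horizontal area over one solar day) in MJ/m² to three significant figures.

Solar longitude: L_s = 360° × (288 − 80)/365.25 = 205.010°.
sin δ = sin 23.44° × sin 205.010° = -0.16818, so δ = -9.682°.
cos h₀ = −tan(-41.4°) tan(-9.682°) = -0.1504, h₀ = 1.7218 rad.
Bracket: h₀ sin ϕ sin δ + cos ϕ cos δ sin h₀ = 1.7218×-0.66131×-0.16818 + 0.75011×0.98576×0.98862 = 0.191497 + 0.731014 = 0.922511.
Q̄ = (S_0/π) × [bracket] = (1361/π) × 0.922511 = 399.65 W/m².
Daily total = Q̄ × 24.00 h × 3600 s/h = 399.65 × 24.00 × 3600 / 10⁶ = 34.53 MJ/m².

34.5 MJ/m²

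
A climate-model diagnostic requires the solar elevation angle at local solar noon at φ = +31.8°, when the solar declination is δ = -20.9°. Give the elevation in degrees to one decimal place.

37.3°

At local noon the hour angle is zero, so the zenith angle equals |φ − δ| = |+31.8° − (-20.900°)| = 52.700°.
Elevation = 90° − 52.700° = 37.3°.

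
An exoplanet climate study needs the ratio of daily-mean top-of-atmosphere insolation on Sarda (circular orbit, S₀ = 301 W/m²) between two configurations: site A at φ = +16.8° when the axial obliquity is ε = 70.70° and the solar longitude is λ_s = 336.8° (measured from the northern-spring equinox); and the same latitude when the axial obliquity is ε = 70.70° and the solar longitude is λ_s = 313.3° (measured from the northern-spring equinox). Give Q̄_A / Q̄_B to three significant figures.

— Configuration A (φ=+16.8°):
Solar declination: sin δ = sin ε · sin λ_s = sin 70.70° × sin 336.8° = -0.37180, so δ = -21.827°.
cos H₀ = −tan(+16.8°) tan(-21.827°) = 0.1209, H₀ = 1.4496 rad.
Bracket: H₀ sin φ sin δ + cos φ cos δ sin H₀ = 1.4496×0.28903×-0.37180 + 0.95732×0.92831×0.99266 = -0.155776 + 0.882167 = 0.726391.
Q̄ = (S₀/π) × [bracket] = (301/π) × 0.726391 = 69.596 W/m².
— Configuration B (φ=+16.8°):
Solar declination: sin δ = sin ε · sin λ_s = sin 70.70° × sin 313.3° = -0.68687, so δ = -43.383°.
cos H₀ = −tan(+16.8°) tan(-43.383°) = 0.2853, H₀ = 1.2814 rad.
Bracket: H₀ sin φ sin δ + cos φ cos δ sin H₀ = 1.2814×0.28903×-0.68687 + 0.95732×0.72678×0.95843 = -0.254391 + 0.666838 = 0.412447.
Q̄ = (S₀/π) × [bracket] = (301/π) × 0.412447 = 39.517 W/m².
Ratio Q̄_A / Q̄_B = 69.596 / 39.517 = 1.761.

Q̄_A / Q̄_B ≈ 1.76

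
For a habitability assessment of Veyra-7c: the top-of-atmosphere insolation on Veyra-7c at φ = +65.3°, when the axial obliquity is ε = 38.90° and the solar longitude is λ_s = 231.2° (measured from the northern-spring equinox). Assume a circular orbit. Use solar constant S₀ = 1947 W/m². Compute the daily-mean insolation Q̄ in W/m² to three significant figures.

Q̄ ≈ 0.00 W/m²

Solar declination: sin δ = sin ε · sin λ_s = sin 38.90° × sin 231.2° = -0.48940, so δ = -29.301°.
cos H₀ = −tan(+65.3°) tan(-29.301°) = 1.2201 ≥ 1 ⇒ polar night, H₀ = 0 and Q̄ = 0.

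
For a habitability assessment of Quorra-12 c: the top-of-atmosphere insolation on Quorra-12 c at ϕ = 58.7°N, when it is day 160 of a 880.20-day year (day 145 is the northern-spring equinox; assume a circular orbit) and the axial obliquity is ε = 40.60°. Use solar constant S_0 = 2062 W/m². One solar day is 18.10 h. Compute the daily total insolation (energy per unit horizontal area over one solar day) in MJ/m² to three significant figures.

Solar longitude: L_s = 360° × (160 − 145)/880.20 = 6.135°.
sin δ = sin 40.60° × sin 6.135° = 0.06955, so δ = +3.988°.
cos h₀ = −tan(+58.7°) tan(+3.988°) = -0.1147, h₀ = 1.6857 rad.
Bracket: h₀ sin ϕ sin δ + cos ϕ cos δ sin h₀ = 1.6857×0.85446×0.06955 + 0.51952×0.99758×0.99340 = 0.100177 + 0.514842 = 0.615019.
Q̄ = (S_0/π) × [bracket] = (2062/π) × 0.615019 = 403.67 W/m².
Daily total = Q̄ × 18.10 h × 3600 s/h = 403.67 × 18.10 × 3600 / 10⁶ = 26.30 MJ/m².

26.3 MJ/m²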